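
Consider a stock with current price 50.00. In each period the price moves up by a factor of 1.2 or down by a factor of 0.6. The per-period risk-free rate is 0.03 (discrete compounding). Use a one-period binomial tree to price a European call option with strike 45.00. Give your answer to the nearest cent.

10.44

Risk-neutral probability p = (1 + 0.03 − 0.6)/(1.2 − 0.6) = 0.4300/0.6000 = 0.7167
Terminal stock prices: S_u = 60, S_d = 30
Terminal payoffs (S − K): max(15, 0) = 15, max(-15, 0) = 0
Node 0 (S = 50): V_0 = 1/1.03·[0.7167·15.0000 + 0.2833·0.0000] = 10.4369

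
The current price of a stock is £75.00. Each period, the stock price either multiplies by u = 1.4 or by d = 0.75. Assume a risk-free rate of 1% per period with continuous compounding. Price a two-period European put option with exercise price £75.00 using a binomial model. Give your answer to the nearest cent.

£11.58

Risk-neutral probability p = (e^0.01 − 0.75)/(1.4 − 0.75) = 0.2601/0.6500 = 0.4001
Terminal stock prices: S_uu = 147, S_ud = 78.75, S_dd = 42.19
Terminal payoffs (K − S): max(-72, 0) = 0, max(-3.75, 0) = 0, max(32.81, 0) = 32.81
Node u (S = 105): V_u = e^(−0.01)·[0.4001·0.0000 + 0.5999·0.0000] = 0.0000
Node d (S = 56.25): V_d = e^(−0.01)·[0.4001·0.0000 + 0.5999·32.8125] = 19.4891
Node 0 (S = 75): V_0 = e^(−0.01)·[0.4001·0.0000 + 0.5999·19.4891] = 11.5756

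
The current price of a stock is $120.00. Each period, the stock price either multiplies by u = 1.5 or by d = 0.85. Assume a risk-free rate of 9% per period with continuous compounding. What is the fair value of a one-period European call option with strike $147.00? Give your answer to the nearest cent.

Risk-neutral probability p = (e^0.09 − 0.85)/(1.5 − 0.85) = 0.2442/0.6500 = 0.3757
Terminal stock prices: S_u = 180, S_d = 102
Terminal payoffs (S − K): max(33, 0) = 33, max(-45, 0) = 0
Node 0 (S = 120): V_0 = e^(−0.09)·[0.3757·33.0000 + 0.6243·0.0000] = 11.3296

$11.33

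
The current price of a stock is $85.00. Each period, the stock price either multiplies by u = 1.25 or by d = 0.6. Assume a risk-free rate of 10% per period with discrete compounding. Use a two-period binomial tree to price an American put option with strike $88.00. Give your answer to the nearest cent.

$11.32

Risk-neutral probability p = (1 + 0.1 − 0.6)/(1.25 − 0.6) = 0.5000/0.6500 = 0.7692
Terminal stock prices: S_uu = 132.8, S_ud = 63.75, S_dd = 30.6
Terminal payoffs (K − S): max(-44.81, 0) = 0, max(24.25, 0) = 24.25, max(57.4, 0) = 57.4
Node u (S = 106.2): continuation = 1/1.1·[0.7692·0.0000 + 0.2308·24.2500] = 5.0874; exercise value = 0.0000 ≤ continuation, so V_u = 5.0874
Node d (S = 51): continuation = 1/1.1·[0.7692·24.2500 + 0.2308·57.4000] = 29.0000; exercise value = 37.0000 > continuation, so V_d = 37.0000 (exercise)
Node 0 (S = 85): continuation = 1/1.1·[0.7692·5.0874 + 0.2308·37.0000] = 11.3199; exercise value = 3.0000 ≤ continuation, so V_0 = 11.3199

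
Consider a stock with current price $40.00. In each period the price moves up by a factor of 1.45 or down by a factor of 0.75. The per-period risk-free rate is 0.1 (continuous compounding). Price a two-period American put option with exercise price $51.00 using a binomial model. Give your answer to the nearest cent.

Risk-neutral probability p = (e^0.1 − 0.75)/(1.45 − 0.75) = 0.3552/0.7000 = 0.5074
Terminal stock prices: S_uu = 84.1, S_ud = 43.5, S_dd = 22.5
Terminal payoffs (K − S): max(-33.1, 0) = 0, max(7.5, 0) = 7.5, max(28.5, 0) = 28.5
Node u (S = 58): continuation = e^(−0.1)·[0.5074·0.0000 + 0.4926·7.5000] = 3.3430; exercise value = 0.0000 ≤ continuation, so V_u = 3.3430
Node d (S = 30): continuation = e^(−0.1)·[0.5074·7.5000 + 0.4926·28.5000] = 16.1467; exercise value = 21.0000 > continuation, so V_d = 21.0000 (exercise)
Node 0 (S = 40): continuation = e^(−0.1)·[0.5074·3.3430 + 0.4926·21.0000] = 10.8952; exercise value = 11.0000 > continuation, so V_0 = 11.0000 (exercise)

$11.00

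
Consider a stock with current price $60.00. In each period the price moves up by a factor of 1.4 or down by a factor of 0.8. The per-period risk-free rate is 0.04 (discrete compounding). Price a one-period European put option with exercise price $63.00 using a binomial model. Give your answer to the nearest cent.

$8.65

Risk-neutral probability p = (1 + 0.04 − 0.8)/(1.4 − 0.8) = 0.2400/0.6000 = 0.4000
Terminal stock prices: S_u = 84, S_d = 48
Terminal payoffs (K − S): max(-21, 0) = 0, max(15, 0) = 15
Node 0 (S = 60): V_0 = 1/1.04·[0.4000·0.0000 + 0.6000·15.0000] = 8.6538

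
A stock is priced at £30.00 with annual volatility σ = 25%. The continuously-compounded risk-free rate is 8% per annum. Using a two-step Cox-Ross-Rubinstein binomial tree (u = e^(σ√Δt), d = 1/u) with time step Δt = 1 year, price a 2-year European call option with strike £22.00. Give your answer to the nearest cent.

£11.76

CRR parameters: u = e^(σ√Δt) = e^(0.25·√1) = 1.2840, d = 1/u = 0.7788
Per-period rate: rΔt = 0.08·1 = 0.08, so R = e^0.08 = 1.0833
Risk-neutral probability p = (e^0.08 − 0.7788)/(1.2840 − 0.7788) = 0.3045/0.5052 = 0.6027
Terminal stock prices: S_uu = 49.46, S_ud = 30, S_dd = 18.2
Terminal payoffs (S − K): max(27.46, 0) = 27.46, max(8, 0) = 8, max(-3.804, 0) = 0
Node u (S = 38.52): V_u = e^(−0.08)·[0.6027·27.4616 + 0.3973·8.0000] = 18.2122
Node d (S = 23.36): V_d = e^(−0.08)·[0.6027·8.0000 + 0.3973·0.0000] = 4.4507
Node 0 (S = 30): V_0 = e^(−0.08)·[0.6027·18.2122 + 0.3973·4.4507] = 11.7646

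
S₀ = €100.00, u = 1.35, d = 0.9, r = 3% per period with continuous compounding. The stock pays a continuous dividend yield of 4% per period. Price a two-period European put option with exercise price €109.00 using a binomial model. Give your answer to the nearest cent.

€16.87

Per-period risk-free factor R = e^0.03 = 1.0305; dividend-adjusted growth = e^(0.03−0.04) = 0.9900.
Risk-neutral probability p = (0.9900 − 0.9)/(1.35 − 0.9) = 0.0900/0.4500 = 0.2001
Terminal stock prices: S_uu = 182.3, S_ud = 121.5, S_dd = 81
Terminal payoffs (K − S): max(-73.25, 0) = 0, max(-12.5, 0) = 0, max(28, 0) = 28
Node u (S = 135): V_u = e^(−0.03)·[0.2001·0.0000 + 0.7999·0.0000] = 0.0000
Node d (S = 90): V_d = e^(−0.03)·[0.2001·0.0000 + 0.7999·28.0000] = 21.7350
Node 0 (S = 100): V_0 = e^(−0.03)·[0.2001·0.0000 + 0.7999·21.7350] = 16.8717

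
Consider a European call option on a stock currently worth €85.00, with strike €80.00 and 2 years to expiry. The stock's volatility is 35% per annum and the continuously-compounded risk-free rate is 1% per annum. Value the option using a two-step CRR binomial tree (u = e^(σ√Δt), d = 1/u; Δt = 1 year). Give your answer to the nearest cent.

CRR parameters: u = e^(σ√Δt) = e^(0.35·√1) = 1.4191, d = 1/u = 0.7047
Per-period rate: rΔt = 0.01·1 = 0.01, so R = e^0.01 = 1.0101
Risk-neutral probability p = (e^0.01 − 0.7047)/(1.4191 − 0.7047) = 0.3054/0.7144 = 0.4275
Terminal stock prices: S_uu = 171.2, S_ud = 85, S_dd = 42.21
Terminal payoffs (S − K): max(91.17, 0) = 91.17, max(5, 0) = 5, max(-37.79, 0) = 0
Node u (S = 120.6): V_u = e^(−0.01)·[0.4275·91.1690 + 0.5725·5.0000] = 41.4168
Node d (S = 59.9): V_d = e^(−0.01)·[0.4275·5.0000 + 0.5725·0.0000] = 2.1160
Node 0 (S = 85): V_0 = e^(−0.01)·[0.4275·41.4168 + 0.5725·2.1160] = 18.7269

€18.73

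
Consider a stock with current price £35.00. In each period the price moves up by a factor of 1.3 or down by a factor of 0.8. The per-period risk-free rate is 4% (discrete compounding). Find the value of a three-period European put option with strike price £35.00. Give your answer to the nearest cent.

£4.17

Risk-neutral probability p = (1 + 0.04 − 0.8)/(1.3 − 0.8) = 0.2400/0.5000 = 0.4800
Terminal stock prices: S_uuu = 76.89, S_uud = 47.32, S_udd = 29.12, S_ddd = 17.92
Terminal payoffs (K − S): max(-41.89, 0) = 0, max(-12.32, 0) = 0, max(5.88, 0) = 5.88, max(17.08, 0) = 17.08
Node uu (S = 59.15): V_uu = 1/1.04·[0.4800·0.0000 + 0.5200·0.0000] = 0.0000
Node ud (S = 36.4): V_ud = 1/1.04·[0.4800·0.0000 + 0.5200·5.8800] = 2.9400
Node dd (S = 22.4): V_dd = 1/1.04·[0.4800·5.8800 + 0.5200·17.0800] = 11.2538
Node u (S = 45.5): V_u = 1/1.04·[0.4800·0.0000 + 0.5200·2.9400] = 1.4700
Node d (S = 28): V_d = 1/1.04·[0.4800·2.9400 + 0.5200·11.2538] = 6.9838
Node 0 (S = 35): V_0 = 1/1.04·[0.4800·1.4700 + 0.5200·6.9838] = 4.1704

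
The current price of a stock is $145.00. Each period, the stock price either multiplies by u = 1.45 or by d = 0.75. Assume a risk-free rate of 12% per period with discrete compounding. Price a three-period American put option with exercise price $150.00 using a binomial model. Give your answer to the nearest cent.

$20.02

Risk-neutral probability p = (1 + 0.12 − 0.75)/(1.45 − 0.75) = 0.3700/0.7000 = 0.5286
Terminal stock prices: S_uuu = 442.1, S_uud = 228.6, S_udd = 118.3, S_ddd = 61.17
Terminal payoffs (K − S): max(-292.1, 0) = 0, max(-78.65, 0) = 0, max(31.73, 0) = 31.73, max(88.83, 0) = 88.83
Node uu (S = 304.9): continuation = 1/1.12·[0.5286·0.0000 + 0.4714·0.0000] = 0.0000; exercise value = 0.0000 ≤ continuation, so V_uu = 0.0000
Node ud (S = 157.7): continuation = 1/1.12·[0.5286·0.0000 + 0.4714·31.7344] = 13.3576; exercise value = 0.0000 ≤ continuation, so V_ud = 13.3576
Node dd (S = 81.56): continuation = 1/1.12·[0.5286·31.7344 + 0.4714·88.8281] = 52.3661; exercise value = 68.4375 > continuation, so V_dd = 68.4375 (exercise)
Node u (S = 210.2): continuation = 1/1.12·[0.5286·0.0000 + 0.4714·13.3576] = 5.6225; exercise value = 0.0000 ≤ continuation, so V_u = 5.6225
Node d (S = 108.8): continuation = 1/1.12·[0.5286·13.3576 + 0.4714·68.4375] = 35.1106; exercise value = 41.2500 > continuation, so V_d = 41.2500 (exercise)
Node 0 (S = 145): continuation = 1/1.12·[0.5286·5.6225 + 0.4714·41.2500] = 20.0163; exercise value = 5.0000 ≤ continuation, so V_0 = 20.0163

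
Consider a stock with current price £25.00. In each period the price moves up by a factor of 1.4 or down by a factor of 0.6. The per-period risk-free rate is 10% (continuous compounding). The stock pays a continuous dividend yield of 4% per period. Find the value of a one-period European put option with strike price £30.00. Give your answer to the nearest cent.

Per-period risk-free factor R = e^0.1 = 1.1052; dividend-adjusted growth = e^(0.1−0.04) = 1.0618.
Risk-neutral probability p = (1.0618 − 0.6)/(1.4 − 0.6) = 0.4618/0.8000 = 0.5773
Terminal stock prices: S_u = 35, S_d = 15
Terminal payoffs (K − S): max(-5, 0) = 0, max(15, 0) = 15
Node 0 (S = 25): V_0 = e^(−0.1)·[0.5773·0.0000 + 0.4227·15.0000] = 5.7372

£5.74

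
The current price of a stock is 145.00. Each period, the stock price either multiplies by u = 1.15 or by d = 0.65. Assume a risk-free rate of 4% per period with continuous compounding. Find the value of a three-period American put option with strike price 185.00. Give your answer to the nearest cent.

40.00

Risk-neutral probability p = (e^0.04 − 0.65)/(1.15 − 0.65) = 0.3908/0.5000 = 0.7816
Terminal stock prices: S_uuu = 220.5, S_uud = 124.6, S_udd = 70.45, S_ddd = 39.82
Terminal payoffs (K − S): max(-35.53, 0) = 0, max(60.35, 0) = 60.35, max(114.5, 0) = 114.5, max(145.2, 0) = 145.2
Node uu (S = 191.8): continuation = e^(−0.04)·[0.7816·0.0000 + 0.2184·60.3544] = 12.6633; exercise value = 0.0000 ≤ continuation, so V_uu = 12.6633
Node ud (S = 108.4): continuation = e^(−0.04)·[0.7816·60.3544 + 0.2184·114.5481] = 69.3585; exercise value = 76.6125 > continuation, so V_ud = 76.6125 (exercise)
Node dd (S = 61.26): continuation = e^(−0.04)·[0.7816·114.5481 + 0.2184·145.1794] = 116.4835; exercise value = 123.7375 > continuation, so V_dd = 123.7375 (exercise)
Node u (S = 166.8): continuation = e^(−0.04)·[0.7816·12.6633 + 0.2184·76.6125] = 25.5843; exercise value = 18.2500 ≤ continuation, so V_u = 25.5843
Node d (S = 94.25): continuation = e^(−0.04)·[0.7816·76.6125 + 0.2184·123.7375] = 83.4960; exercise value = 90.7500 > continuation, so V_d = 90.7500 (exercise)
Node 0 (S = 145): continuation = e^(−0.04)·[0.7816·25.5843 + 0.2184·90.7500] = 38.2539; exercise value = 40.0000 > continuation, so V_0 = 40.0000 (exercise)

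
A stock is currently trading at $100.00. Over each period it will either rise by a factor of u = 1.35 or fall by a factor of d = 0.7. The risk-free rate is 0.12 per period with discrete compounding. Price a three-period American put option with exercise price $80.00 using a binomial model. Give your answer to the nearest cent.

$4.69

Risk-neutral probability p = (1 + 0.12 − 0.7)/(1.35 − 0.7) = 0.4200/0.6500 = 0.6462
Terminal stock prices: S_uuu = 246, S_uud = 127.6, S_udd = 66.15, S_ddd = 34.3
Terminal payoffs (K − S): max(-166, 0) = 0, max(-47.58, 0) = 0, max(13.85, 0) = 13.85, max(45.7, 0) = 45.7
Node uu (S = 182.3): continuation = 1/1.12·[0.6462·0.0000 + 0.3538·0.0000] = 0.0000; exercise value = 0.0000 ≤ continuation, so V_uu = 0.0000
Node ud (S = 94.5): continuation = 1/1.12·[0.6462·0.0000 + 0.3538·13.8500] = 4.3757; exercise value = 0.0000 ≤ continuation, so V_ud = 4.3757
Node dd (S = 49): continuation = 1/1.12·[0.6462·13.8500 + 0.3538·45.7000] = 22.4286; exercise value = 31.0000 > continuation, so V_dd = 31.0000 (exercise)
Node u (S = 135): continuation = 1/1.12·[0.6462·0.0000 + 0.3538·4.3757] = 1.3824; exercise value = 0.0000 ≤ continuation, so V_u = 1.3824
Node d (S = 70): continuation = 1/1.12·[0.6462·4.3757 + 0.3538·31.0000] = 12.3184; exercise value = 10.0000 ≤ continuation, so V_d = 12.3184
Node 0 (S = 100): continuation = 1/1.12·[0.6462·1.3824 + 0.3538·12.3184] = 4.6894; exercise value = 0.0000 ≤ continuation, so V_0 = 4.6894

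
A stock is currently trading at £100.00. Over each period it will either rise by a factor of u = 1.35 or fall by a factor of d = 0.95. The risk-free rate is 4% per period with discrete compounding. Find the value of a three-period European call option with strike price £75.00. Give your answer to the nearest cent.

£33.33

Risk-neutral probability p = (1 + 0.04 − 0.95)/(1.35 − 0.95) = 0.0900/0.4000 = 0.2250
Terminal stock prices: S_uuu = 246, S_uud = 173.1, S_udd = 121.8, S_ddd = 85.74
Terminal payoffs (S − K): max(171, 0) = 171, max(98.14, 0) = 98.14, max(46.84, 0) = 46.84, max(10.74, 0) = 10.74
Node uu (S = 182.3): V_uu = 1/1.04·[0.2250·171.0375 + 0.7750·98.1375] = 110.1346
Node ud (S = 128.2): V_ud = 1/1.04·[0.2250·98.1375 + 0.7750·46.8375] = 56.1346
Node dd (S = 90.25): V_dd = 1/1.04·[0.2250·46.8375 + 0.7750·10.7375] = 18.1346
Node u (S = 135): V_u = 1/1.04·[0.2250·110.1346 + 0.7750·56.1346] = 65.6583
Node d (S = 95): V_d = 1/1.04·[0.2250·56.1346 + 0.7750·18.1346] = 25.6583
Node 0 (S = 100): V_0 = 1/1.04·[0.2250·65.6583 + 0.7750·25.6583] = 33.3253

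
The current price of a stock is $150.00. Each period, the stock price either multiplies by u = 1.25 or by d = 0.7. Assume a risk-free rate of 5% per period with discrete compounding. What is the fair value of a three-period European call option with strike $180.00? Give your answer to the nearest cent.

Risk-neutral probability p = (1 + 0.05 − 0.7)/(1.25 − 0.7) = 0.3500/0.5500 = 0.6364
Terminal stock prices: S_uuu = 293, S_uud = 164.1, S_udd = 91.87, S_ddd = 51.45
Terminal payoffs (S − K): max(113, 0) = 113, max(-15.94, 0) = 0, max(-88.13, 0) = 0, max(-128.6, 0) = 0
Node uu (S = 234.4): V_uu = 1/1.05·[0.6364·112.9688 + 0.3636·0.0000] = 68.4659
Node ud (S = 131.2): V_ud = 1/1.05·[0.6364·0.0000 + 0.3636·0.0000] = 0.0000
Node dd (S = 73.5): V_dd = 1/1.05·[0.6364·0.0000 + 0.3636·0.0000] = 0.0000
Node u (S = 187.5): V_u = 1/1.05·[0.6364·68.4659 + 0.3636·0.0000] = 41.4945
Node d (S = 105): V_d = 1/1.05·[0.6364·0.0000 + 0.3636·0.0000] = 0.0000
Node 0 (S = 150): V_0 = 1/1.05·[0.6364·41.4945 + 0.3636·0.0000] = 25.1482

$25.15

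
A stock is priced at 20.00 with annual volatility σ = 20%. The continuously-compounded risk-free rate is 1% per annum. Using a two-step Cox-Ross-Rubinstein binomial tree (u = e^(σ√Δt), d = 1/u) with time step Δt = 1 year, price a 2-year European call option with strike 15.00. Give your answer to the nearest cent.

CRR parameters: u = e^(σ√Δt) = e^(0.2·√1) = 1.2214, d = 1/u = 0.8187
Per-period rate: rΔt = 0.01·1 = 0.01, so R = e^0.01 = 1.0101
Risk-neutral probability p = (e^0.01 − 0.8187)/(1.2214 − 0.8187) = 0.1913/0.4027 = 0.4751
Terminal stock prices: S_uu = 29.84, S_ud = 20, S_dd = 13.41
Terminal payoffs (S − K): max(14.84, 0) = 14.84, max(5, 0) = 5, max(-1.594, 0) = 0
Node u (S = 24.43): V_u = e^(−0.01)·[0.4751·14.8365 + 0.5249·5.0000] = 9.5773
Node d (S = 16.37): V_d = e^(−0.01)·[0.4751·5.0000 + 0.5249·0.0000] = 2.3520
Node 0 (S = 20): V_0 = e^(−0.01)·[0.4751·9.5773 + 0.5249·2.3520] = 5.7274

5.73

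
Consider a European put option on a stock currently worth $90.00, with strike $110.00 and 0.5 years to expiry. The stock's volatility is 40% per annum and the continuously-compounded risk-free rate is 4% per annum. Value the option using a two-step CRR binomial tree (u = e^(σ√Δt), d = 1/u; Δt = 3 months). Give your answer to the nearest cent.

$23.19

CRR parameters: u = e^(σ√Δt) = e^(0.4·√0.25) = 1.2214, d = 1/u = 0.8187
Per-period rate: rΔt = 0.04·0.25 = 0.01, so R = e^0.01 = 1.0101
Risk-neutral probability p = (e^0.01 − 0.8187)/(1.2214 − 0.8187) = 0.1913/0.4027 = 0.4751
Terminal stock prices: S_uu = 134.3, S_ud = 90, S_dd = 60.33
Terminal payoffs (K − S): max(-24.26, 0) = 0, max(20, 0) = 20, max(49.67, 0) = 49.67
Node u (S = 109.9): V_u = e^(−0.01)·[0.4751·0.0000 + 0.5249·20.0000] = 10.3931
Node d (S = 73.69): V_d = e^(−0.01)·[0.4751·20.0000 + 0.5249·49.6712] = 35.2197
Node 0 (S = 90): V_0 = e^(−0.01)·[0.4751·10.3931 + 0.5249·35.2197] = 23.1909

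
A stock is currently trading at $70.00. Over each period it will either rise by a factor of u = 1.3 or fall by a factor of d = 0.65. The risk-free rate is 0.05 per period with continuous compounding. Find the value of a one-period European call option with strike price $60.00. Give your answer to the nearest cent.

Risk-neutral probability p = (e^0.05 − 0.65)/(1.3 − 0.65) = 0.4013/0.6500 = 0.6173
Terminal stock prices: S_u = 91, S_d = 45.5
Terminal payoffs (S − K): max(31, 0) = 31, max(-14.5, 0) = 0
Node 0 (S = 70): V_0 = e^(−0.05)·[0.6173·31.0000 + 0.3827·0.0000] = 18.2042

$18.20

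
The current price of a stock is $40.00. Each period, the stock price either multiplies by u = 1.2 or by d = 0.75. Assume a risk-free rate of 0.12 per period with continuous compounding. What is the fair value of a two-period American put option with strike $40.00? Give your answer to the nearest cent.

$1.85

Risk-neutral probability p = (e^0.12 − 0.75)/(1.2 − 0.75) = 0.3775/0.4500 = 0.8389
Terminal stock prices: S_uu = 57.6, S_ud = 36, S_dd = 22.5
Terminal payoffs (K − S): max(-17.6, 0) = 0, max(4, 0) = 4, max(17.5, 0) = 17.5
Node u (S = 48): continuation = e^(−0.12)·[0.8389·0.0000 + 0.1611·4.0000] = 0.5716; exercise value = 0.0000 ≤ continuation, so V_u = 0.5716
Node d (S = 30): continuation = e^(−0.12)·[0.8389·4.0000 + 0.1611·17.5000] = 5.4768; exercise value = 10.0000 > continuation, so V_d = 10.0000 (exercise)
Node 0 (S = 40): continuation = e^(−0.12)·[0.8389·0.5716 + 0.1611·10.0000] = 1.8543; exercise value = 0.0000 ≤ continuation, so V_0 = 1.8543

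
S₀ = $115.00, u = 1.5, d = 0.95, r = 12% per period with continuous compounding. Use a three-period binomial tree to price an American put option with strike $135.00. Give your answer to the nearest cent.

Risk-neutral probability p = (e^0.12 − 0.95)/(1.5 − 0.95) = 0.1775/0.5500 = 0.3227
Terminal stock prices: S_uuu = 388.1, S_uud = 245.8, S_udd = 155.7, S_ddd = 98.6
Terminal payoffs (K − S): max(-253.1, 0) = 0, max(-110.8, 0) = 0, max(-20.68, 0) = 0, max(36.4, 0) = 36.4
Node uu (S = 258.8): continuation = e^(−0.12)·[0.3227·0.0000 + 0.6773·0.0000] = 0.0000; exercise value = 0.0000 ≤ continuation, so V_uu = 0.0000
Node ud (S = 163.9): continuation = e^(−0.12)·[0.3227·0.0000 + 0.6773·0.0000] = 0.0000; exercise value = 0.0000 ≤ continuation, so V_ud = 0.0000
Node dd (S = 103.8): continuation = e^(−0.12)·[0.3227·0.0000 + 0.6773·36.4019] = 21.8663; exercise value = 31.2125 > continuation, so V_dd = 31.2125 (exercise)
Node u (S = 172.5): continuation = e^(−0.12)·[0.3227·0.0000 + 0.6773·0.0000] = 0.0000; exercise value = 0.0000 ≤ continuation, so V_u = 0.0000
Node d (S = 109.2): continuation = e^(−0.12)·[0.3227·0.0000 + 0.6773·31.2125] = 18.7491; exercise value = 25.7500 > continuation, so V_d = 25.7500 (exercise)
Node 0 (S = 115): continuation = e^(−0.12)·[0.3227·0.0000 + 0.6773·25.7500] = 15.4678; exercise value = 20.0000 > continuation, so V_0 = 20.0000 (exercise)

$20.00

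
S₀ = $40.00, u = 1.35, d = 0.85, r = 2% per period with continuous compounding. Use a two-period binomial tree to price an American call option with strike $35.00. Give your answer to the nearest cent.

Risk-neutral probability p = (e^0.02 − 0.85)/(1.35 − 0.85) = 0.1702/0.5000 = 0.3404
Terminal stock prices: S_uu = 72.9, S_ud = 45.9, S_dd = 28.9
Terminal payoffs (S − K): max(37.9, 0) = 37.9, max(10.9, 0) = 10.9, max(-6.1, 0) = 0
Node u (S = 54): continuation = e^(−0.02)·[0.3404·37.9000 + 0.6596·10.9000] = 19.6930; exercise value = 19.0000 ≤ continuation, so V_u = 19.6930
Node d (S = 34): continuation = e^(−0.02)·[0.3404·10.9000 + 0.6596·0.0000] = 3.6369; exercise value = 0.0000 ≤ continuation, so V_d = 3.6369
Node 0 (S = 40): continuation = e^(−0.02)·[0.3404·19.6930 + 0.6596·3.6369] = 8.9222; exercise value = 5.0000 ≤ continuation, so V_0 = 8.9222

$8.92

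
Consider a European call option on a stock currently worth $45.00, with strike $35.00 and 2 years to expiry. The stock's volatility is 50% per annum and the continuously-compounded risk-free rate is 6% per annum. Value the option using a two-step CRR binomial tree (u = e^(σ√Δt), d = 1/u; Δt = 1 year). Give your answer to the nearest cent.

CRR parameters: u = e^(σ√Δt) = e^(0.5·√1) = 1.6487, d = 1/u = 0.6065
Per-period rate: rΔt = 0.06·1 = 0.06, so R = e^0.06 = 1.0618
Risk-neutral probability p = (e^0.06 − 0.6065)/(1.6487 − 0.6065) = 0.4553/1.0422 = 0.4369
Terminal stock prices: S_uu = 122.3, S_ud = 45, S_dd = 16.55
Terminal payoffs (S − K): max(87.32, 0) = 87.32, max(10, 0) = 10, max(-18.45, 0) = 0
Node u (S = 74.19): V_u = e^(−0.06)·[0.4369·87.3227 + 0.5631·10.0000] = 41.2307
Node d (S = 27.29): V_d = e^(−0.06)·[0.4369·10.0000 + 0.5631·0.0000] = 4.1143
Node 0 (S = 45): V_0 = e^(−0.06)·[0.4369·41.2307 + 0.5631·4.1143] = 19.1456

$19.15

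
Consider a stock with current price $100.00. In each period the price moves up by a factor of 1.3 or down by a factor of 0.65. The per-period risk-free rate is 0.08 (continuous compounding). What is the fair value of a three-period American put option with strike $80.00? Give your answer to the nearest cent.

Risk-neutral probability p = (e^0.08 − 0.65)/(1.3 − 0.65) = 0.4333/0.6500 = 0.6666
Terminal stock prices: S_uuu = 219.7, S_uud = 109.9, S_udd = 54.93, S_ddd = 27.46
Terminal payoffs (K − S): max(-139.7, 0) = 0, max(-29.85, 0) = 0, max(25.07, 0) = 25.07, max(52.54, 0) = 52.54
Node uu (S = 169): continuation = e^(−0.08)·[0.6666·0.0000 + 0.3334·0.0000] = 0.0000; exercise value = 0.0000 ≤ continuation, so V_uu = 0.0000
Node ud (S = 84.5): continuation = e^(−0.08)·[0.6666·0.0000 + 0.3334·25.0750] = 7.7174; exercise value = 0.0000 ≤ continuation, so V_ud = 7.7174
Node dd (S = 42.25): continuation = e^(−0.08)·[0.6666·25.0750 + 0.3334·52.5375] = 31.5993; exercise value = 37.7500 > continuation, so V_dd = 37.7500 (exercise)
Node u (S = 130): continuation = e^(−0.08)·[0.6666·0.0000 + 0.3334·7.7174] = 2.3752; exercise value = 0.0000 ≤ continuation, so V_u = 2.3752
Node d (S = 65): continuation = e^(−0.08)·[0.6666·7.7174 + 0.3334·37.7500] = 16.3672; exercise value = 15.0000 ≤ continuation, so V_d = 16.3672
Node 0 (S = 100): continuation = e^(−0.08)·[0.6666·2.3752 + 0.3334·16.3672] = 6.4989; exercise value = 0.0000 ≤ continuation, so V_0 = 6.4989

$6.50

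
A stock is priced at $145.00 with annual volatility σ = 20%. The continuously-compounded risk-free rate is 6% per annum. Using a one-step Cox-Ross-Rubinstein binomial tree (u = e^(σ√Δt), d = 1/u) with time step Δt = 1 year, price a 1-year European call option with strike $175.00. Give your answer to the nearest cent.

$1.20

CRR parameters: u = e^(σ√Δt) = e^(0.2·√1) = 1.2214, d = 1/u = 0.8187
Per-period rate: rΔt = 0.06·1 = 0.06, so R = e^0.06 = 1.0618
Risk-neutral probability p = (e^0.06 − 0.8187)/(1.2214 − 0.8187) = 0.2431/0.4027 = 0.6037
Terminal stock prices: S_u = 177.1, S_d = 118.7
Terminal payoffs (S − K): max(2.103, 0) = 2.103, max(-56.28, 0) = 0
Node 0 (S = 145): V_0 = e^(−0.06)·[0.6037·2.1034 + 0.3963·0.0000] = 1.1959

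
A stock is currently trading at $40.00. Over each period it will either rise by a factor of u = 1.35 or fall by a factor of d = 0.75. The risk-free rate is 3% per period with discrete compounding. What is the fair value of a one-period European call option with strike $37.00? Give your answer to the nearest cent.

Risk-neutral probability p = (1 + 0.03 − 0.75)/(1.35 − 0.75) = 0.2800/0.6000 = 0.4667
Terminal stock prices: S_u = 54, S_d = 30
Terminal payoffs (S − K): max(17, 0) = 17, max(-7, 0) = 0
Node 0 (S = 40): V_0 = 1/1.03·[0.4667·17.0000 + 0.5333·0.0000] = 7.7023

$7.70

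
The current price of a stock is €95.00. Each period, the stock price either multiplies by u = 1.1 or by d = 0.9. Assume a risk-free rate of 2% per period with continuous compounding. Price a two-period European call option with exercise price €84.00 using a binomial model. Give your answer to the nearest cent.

Risk-neutral probability p = (e^0.02 − 0.9)/(1.1 − 0.9) = 0.1202/0.2000 = 0.6010
Terminal stock prices: S_uu = 115, S_ud = 94.05, S_dd = 76.95
Terminal payoffs (S − K): max(30.95, 0) = 30.95, max(10.05, 0) = 10.05, max(-7.05, 0) = 0
Node u (S = 104.5): V_u = e^(−0.02)·[0.6010·30.9500 + 0.3990·10.0500] = 22.1633
Node d (S = 85.5): V_d = e^(−0.02)·[0.6010·10.0500 + 0.3990·0.0000] = 5.9205
Node 0 (S = 95): V_0 = e^(−0.02)·[0.6010·22.1633 + 0.3990·5.9205] = 15.3720

€15.37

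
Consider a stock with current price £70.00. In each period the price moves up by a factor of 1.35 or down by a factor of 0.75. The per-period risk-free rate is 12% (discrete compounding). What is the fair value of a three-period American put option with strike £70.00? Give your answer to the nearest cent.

£7.08

Risk-neutral probability p = (1 + 0.12 − 0.75)/(1.35 − 0.75) = 0.3700/0.6000 = 0.6167
Terminal stock prices: S_uuu = 172.2, S_uud = 95.68, S_udd = 53.16, S_ddd = 29.53
Terminal payoffs (K − S): max(-102.2, 0) = 0, max(-25.68, 0) = 0, max(16.84, 0) = 16.84, max(40.47, 0) = 40.47
Node uu (S = 127.6): continuation = 1/1.12·[0.6167·0.0000 + 0.3833·0.0000] = 0.0000; exercise value = 0.0000 ≤ continuation, so V_uu = 0.0000
Node ud (S = 70.88): continuation = 1/1.12·[0.6167·0.0000 + 0.3833·16.8438] = 5.7650; exercise value = 0.0000 ≤ continuation, so V_ud = 5.7650
Node dd (S = 39.38): continuation = 1/1.12·[0.6167·16.8438 + 0.3833·40.4688] = 23.1250; exercise value = 30.6250 > continuation, so V_dd = 30.6250 (exercise)
Node u (S = 94.5): continuation = 1/1.12·[0.6167·0.0000 + 0.3833·5.7650] = 1.9731; exercise value = 0.0000 ≤ continuation, so V_u = 1.9731
Node d (S = 52.5): continuation = 1/1.12·[0.6167·5.7650 + 0.3833·30.6250] = 13.6559; exercise value = 17.5000 > continuation, so V_d = 17.5000 (exercise)
Node 0 (S = 70): continuation = 1/1.12·[0.6167·1.9731 + 0.3833·17.5000] = 7.0760; exercise value = 0.0000 ≤ continuation, so V_0 = 7.0760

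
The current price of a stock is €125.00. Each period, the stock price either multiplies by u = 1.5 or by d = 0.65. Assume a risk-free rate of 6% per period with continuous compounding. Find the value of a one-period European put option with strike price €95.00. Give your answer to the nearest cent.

Risk-neutral probability p = (e^0.06 − 0.65)/(1.5 − 0.65) = 0.4118/0.8500 = 0.4845
Terminal stock prices: S_u = 187.5, S_d = 81.25
Terminal payoffs (K − S): max(-92.5, 0) = 0, max(13.75, 0) = 13.75
Node 0 (S = 125): V_0 = e^(−0.06)·[0.4845·0.0000 + 0.5155·13.7500] = 6.6752

€6.68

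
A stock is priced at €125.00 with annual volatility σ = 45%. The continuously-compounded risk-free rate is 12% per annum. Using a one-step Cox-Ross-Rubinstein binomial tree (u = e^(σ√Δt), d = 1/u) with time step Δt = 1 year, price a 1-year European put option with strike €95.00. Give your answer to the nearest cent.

€6.43

CRR parameters: u = e^(σ√Δt) = e^(0.45·√1) = 1.5683, d = 1/u = 0.6376
Per-period rate: rΔt = 0.12·1 = 0.12, so R = e^0.12 = 1.1275
Risk-neutral probability p = (e^0.12 − 0.6376)/(1.5683 − 0.6376) = 0.4899/0.9307 = 0.5264
Terminal stock prices: S_u = 196, S_d = 79.7
Terminal payoffs (K − S): max(-101, 0) = 0, max(15.3, 0) = 15.3
Node 0 (S = 125): V_0 = e^(−0.12)·[0.5264·0.0000 + 0.4736·15.2965] = 6.4259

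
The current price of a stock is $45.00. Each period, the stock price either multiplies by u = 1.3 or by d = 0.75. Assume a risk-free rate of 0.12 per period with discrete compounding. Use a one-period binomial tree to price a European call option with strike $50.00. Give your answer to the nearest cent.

$5.11

Risk-neutral probability p = (1 + 0.12 − 0.75)/(1.3 − 0.75) = 0.3700/0.5500 = 0.6727
Terminal stock prices: S_u = 58.5, S_d = 33.75
Terminal payoffs (S − K): max(8.5, 0) = 8.5, max(-16.25, 0) = 0
Node 0 (S = 45): V_0 = 1/1.12·[0.6727·8.5000 + 0.3273·0.0000] = 5.1055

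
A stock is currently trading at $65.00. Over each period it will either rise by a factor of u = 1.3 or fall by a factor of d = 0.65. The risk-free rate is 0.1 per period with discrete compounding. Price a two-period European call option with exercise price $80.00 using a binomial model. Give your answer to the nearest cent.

Risk-neutral probability p = (1 + 0.1 − 0.65)/(1.3 − 0.65) = 0.4500/0.6500 = 0.6923
Terminal stock prices: S_uu = 109.9, S_ud = 54.93, S_dd = 27.46
Terminal payoffs (S − K): max(29.85, 0) = 29.85, max(-25.07, 0) = 0, max(-52.54, 0) = 0
Node u (S = 84.5): V_u = 1/1.1·[0.6923·29.8500 + 0.3077·0.0000] = 18.7867
Node d (S = 42.25): V_d = 1/1.1·[0.6923·0.0000 + 0.3077·0.0000] = 0.0000
Node 0 (S = 65): V_0 = 1/1.1·[0.6923·18.7867 + 0.3077·0.0000] = 11.8238

$11.82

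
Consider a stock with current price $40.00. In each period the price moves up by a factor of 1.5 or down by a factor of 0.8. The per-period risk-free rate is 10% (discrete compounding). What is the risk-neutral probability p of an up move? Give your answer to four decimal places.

Risk-neutral probability p = (1 + 0.1 − 0.8)/(1.5 − 0.8) = 0.3000/0.7000 = 0.4286

p = 0.4286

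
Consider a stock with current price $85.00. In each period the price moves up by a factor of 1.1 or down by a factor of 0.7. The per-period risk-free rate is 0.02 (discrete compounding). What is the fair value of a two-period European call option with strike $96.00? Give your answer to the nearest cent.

Risk-neutral probability p = (1 + 0.02 − 0.7)/(1.1 − 0.7) = 0.3200/0.4000 = 0.8000
Terminal stock prices: S_uu = 102.9, S_ud = 65.45, S_dd = 41.65
Terminal payoffs (S − K): max(6.85, 0) = 6.85, max(-30.55, 0) = 0, max(-54.35, 0) = 0
Node u (S = 93.5): V_u = 1/1.02·[0.8000·6.8500 + 0.2000·0.0000] = 5.3725
Node d (S = 59.5): V_d = 1/1.02·[0.8000·0.0000 + 0.2000·0.0000] = 0.0000
Node 0 (S = 85): V_0 = 1/1.02·[0.8000·5.3725 + 0.2000·0.0000] = 4.2138

$4.21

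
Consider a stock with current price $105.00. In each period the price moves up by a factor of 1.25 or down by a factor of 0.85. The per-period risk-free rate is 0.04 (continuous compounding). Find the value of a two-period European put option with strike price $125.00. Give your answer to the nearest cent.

Risk-neutral probability p = (e^0.04 − 0.85)/(1.25 − 0.85) = 0.1908/0.4000 = 0.4770
Terminal stock prices: S_uu = 164.1, S_ud = 111.6, S_dd = 75.86
Terminal payoffs (K − S): max(-39.06, 0) = 0, max(13.44, 0) = 13.44, max(49.14, 0) = 49.14
Node u (S = 131.2): V_u = e^(−0.04)·[0.4770·0.0000 + 0.5230·13.4375] = 6.7519
Node d (S = 89.25): V_d = e^(−0.04)·[0.4770·13.4375 + 0.5230·49.1375] = 30.8487
Node 0 (S = 105): V_0 = e^(−0.04)·[0.4770·6.7519 + 0.5230·30.8487] = 18.5950

$18.59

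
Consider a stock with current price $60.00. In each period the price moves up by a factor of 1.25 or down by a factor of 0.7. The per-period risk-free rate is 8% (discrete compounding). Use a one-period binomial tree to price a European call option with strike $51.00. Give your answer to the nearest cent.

$15.35

Risk-neutral probability p = (1 + 0.08 − 0.7)/(1.25 − 0.7) = 0.3800/0.5500 = 0.6909
Terminal stock prices: S_u = 75, S_d = 42
Terminal payoffs (S − K): max(24, 0) = 24, max(-9, 0) = 0
Node 0 (S = 60): V_0 = 1/1.08·[0.6909·24.0000 + 0.3091·0.0000] = 15.3535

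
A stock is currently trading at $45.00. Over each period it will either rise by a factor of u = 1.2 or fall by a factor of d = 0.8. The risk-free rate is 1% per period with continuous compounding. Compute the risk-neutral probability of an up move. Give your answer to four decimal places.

Risk-neutral probability p = (e^0.01 − 0.8)/(1.2 − 0.8) = 0.2101/0.4000 = 0.5251

p = 0.5251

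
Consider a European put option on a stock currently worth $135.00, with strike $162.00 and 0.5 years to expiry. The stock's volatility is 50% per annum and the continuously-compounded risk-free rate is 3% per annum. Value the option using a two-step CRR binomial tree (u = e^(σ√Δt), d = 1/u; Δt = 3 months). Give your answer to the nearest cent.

$36.82

CRR parameters: u = e^(σ√Δt) = e^(0.5·√0.25) = 1.2840, d = 1/u = 0.7788
Per-period rate: rΔt = 0.03·0.25 = 0.0075, so R = e^0.0075 = 1.0075
Risk-neutral probability p = (e^0.0075 − 0.7788)/(1.2840 − 0.7788) = 0.2287/0.5052 = 0.4527
Terminal stock prices: S_uu = 222.6, S_ud = 135, S_dd = 81.88
Terminal payoffs (K − S): max(-60.58, 0) = 0, max(27, 0) = 27, max(80.12, 0) = 80.12
Node u (S = 173.3): V_u = e^(−0.0075)·[0.4527·0.0000 + 0.5473·27.0000] = 14.6660
Node d (S = 105.1): V_d = e^(−0.0075)·[0.4527·27.0000 + 0.5473·80.1184] = 55.6514
Node 0 (S = 135): V_0 = e^(−0.0075)·[0.4527·14.6660 + 0.5473·55.6514] = 36.8192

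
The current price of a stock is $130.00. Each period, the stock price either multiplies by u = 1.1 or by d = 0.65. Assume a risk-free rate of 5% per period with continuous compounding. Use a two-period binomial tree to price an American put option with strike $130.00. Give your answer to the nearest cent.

$7.92

Risk-neutral probability p = (e^0.05 − 0.65)/(1.1 − 0.65) = 0.4013/0.4500 = 0.8917
Terminal stock prices: S_uu = 157.3, S_ud = 92.95, S_dd = 54.93
Terminal payoffs (K − S): max(-27.3, 0) = 0, max(37.05, 0) = 37.05, max(75.07, 0) = 75.07
Node u (S = 143): continuation = e^(−0.05)·[0.8917·0.0000 + 0.1083·37.0500] = 3.8163; exercise value = 0.0000 ≤ continuation, so V_u = 3.8163
Node d (S = 84.5): continuation = e^(−0.05)·[0.8917·37.0500 + 0.1083·75.0750] = 39.1598; exercise value = 45.5000 > continuation, so V_d = 45.5000 (exercise)
Node 0 (S = 130): continuation = e^(−0.05)·[0.8917·3.8163 + 0.1083·45.5000] = 7.9239; exercise value = 0.0000 ≤ continuation, so V_0 = 7.9239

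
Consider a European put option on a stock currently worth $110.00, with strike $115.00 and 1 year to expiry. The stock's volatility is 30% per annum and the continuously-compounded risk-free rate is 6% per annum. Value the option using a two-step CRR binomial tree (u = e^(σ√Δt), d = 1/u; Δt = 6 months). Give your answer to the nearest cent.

CRR parameters: u = e^(σ√Δt) = e^(0.3·√0.5) = 1.2363, d = 1/u = 0.8089
Per-period rate: rΔt = 0.06·0.5 = 0.03, so R = e^0.03 = 1.0305
Risk-neutral probability p = (e^0.03 − 0.8089)/(1.2363 − 0.8089) = 0.2216/0.4275 = 0.5184
Terminal stock prices: S_uu = 168.1, S_ud = 110, S_dd = 71.97
Terminal payoffs (K − S): max(-53.13, 0) = 0, max(5, 0) = 5, max(43.03, 0) = 43.03
Node u (S = 136): V_u = e^(−0.03)·[0.5184·0.0000 + 0.4816·5.0000] = 2.3368
Node d (S = 88.97): V_d = e^(−0.03)·[0.5184·5.0000 + 0.4816·43.0324] = 22.6269
Node 0 (S = 110): V_0 = e^(−0.03)·[0.5184·2.3368 + 0.4816·22.6269] = 11.7504

$11.75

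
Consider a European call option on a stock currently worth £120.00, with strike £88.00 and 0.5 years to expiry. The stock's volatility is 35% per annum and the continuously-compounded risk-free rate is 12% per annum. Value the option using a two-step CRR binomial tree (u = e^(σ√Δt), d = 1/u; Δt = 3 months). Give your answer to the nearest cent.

CRR parameters: u = e^(σ√Δt) = e^(0.35·√0.25) = 1.1912, d = 1/u = 0.8395
Per-period rate: rΔt = 0.12·0.25 = 0.03, so R = e^0.03 = 1.0305
Risk-neutral probability p = (e^0.03 − 0.8395)/(1.1912 − 0.8395) = 0.1910/0.3518 = 0.5429
Terminal stock prices: S_uu = 170.3, S_ud = 120, S_dd = 84.56
Terminal payoffs (S − K): max(82.29, 0) = 82.29, max(32, 0) = 32, max(-3.437, 0) = 0
Node u (S = 142.9): V_u = e^(−0.03)·[0.5429·82.2881 + 0.4571·32.0000] = 57.5503
Node d (S = 100.7): V_d = e^(−0.03)·[0.5429·32.0000 + 0.4571·0.0000] = 16.8603
Node 0 (S = 120): V_0 = e^(−0.03)·[0.5429·57.5503 + 0.4571·16.8603] = 37.8010

£37.80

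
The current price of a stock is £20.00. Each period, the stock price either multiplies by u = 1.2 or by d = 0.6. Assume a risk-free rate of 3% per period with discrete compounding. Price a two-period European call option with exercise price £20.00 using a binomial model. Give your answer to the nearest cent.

Risk-neutral probability p = (1 + 0.03 − 0.6)/(1.2 − 0.6) = 0.4300/0.6000 = 0.7167
Terminal stock prices: S_uu = 28.8, S_ud = 14.4, S_dd = 7.2
Terminal payoffs (S − K): max(8.8, 0) = 8.8, max(-5.6, 0) = 0, max(-12.8, 0) = 0
Node u (S = 24): V_u = 1/1.03·[0.7167·8.8000 + 0.2833·0.0000] = 6.1230
Node d (S = 12): V_d = 1/1.03·[0.7167·0.0000 + 0.2833·0.0000] = 0.0000
Node 0 (S = 20): V_0 = 1/1.03·[0.7167·6.1230 + 0.2833·0.0000] = 4.2603

£4.26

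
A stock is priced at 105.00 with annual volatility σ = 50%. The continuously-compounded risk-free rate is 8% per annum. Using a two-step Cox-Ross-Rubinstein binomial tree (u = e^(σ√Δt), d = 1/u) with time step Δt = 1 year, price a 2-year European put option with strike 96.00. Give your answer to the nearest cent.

14.39

CRR parameters: u = e^(σ√Δt) = e^(0.5·√1) = 1.6487, d = 1/u = 0.6065
Per-period rate: rΔt = 0.08·1 = 0.08, so R = e^0.08 = 1.0833
Risk-neutral probability p = (e^0.08 − 0.6065)/(1.6487 − 0.6065) = 0.4768/1.0422 = 0.4575
Terminal stock prices: S_uu = 285.4, S_ud = 105, S_dd = 38.63
Terminal payoffs (K − S): max(-189.4, 0) = 0, max(-9, 0) = 0, max(57.37, 0) = 57.37
Node u (S = 173.1): V_u = e^(−0.08)·[0.4575·0.0000 + 0.5425·0.0000] = 0.0000
Node d (S = 63.69): V_d = e^(−0.08)·[0.4575·0.0000 + 0.5425·57.3727] = 28.7340
Node 0 (S = 105): V_0 = e^(−0.08)·[0.4575·0.0000 + 0.5425·28.7340] = 14.3909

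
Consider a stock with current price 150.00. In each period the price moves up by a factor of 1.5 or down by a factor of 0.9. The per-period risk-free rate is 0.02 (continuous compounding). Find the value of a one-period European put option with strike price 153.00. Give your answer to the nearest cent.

Risk-neutral probability p = (e^0.02 − 0.9)/(1.5 − 0.9) = 0.1202/0.6000 = 0.2003
Terminal stock prices: S_u = 225, S_d = 135
Terminal payoffs (K − S): max(-72, 0) = 0, max(18, 0) = 18
Node 0 (S = 150): V_0 = e^(−0.02)·[0.2003·0.0000 + 0.7997·18.0000] = 14.1089

14.11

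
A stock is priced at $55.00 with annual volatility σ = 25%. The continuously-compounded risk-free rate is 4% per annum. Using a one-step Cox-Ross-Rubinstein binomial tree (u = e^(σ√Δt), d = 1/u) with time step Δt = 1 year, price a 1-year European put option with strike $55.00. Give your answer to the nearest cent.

$5.63

CRR parameters: u = e^(σ√Δt) = e^(0.25·√1) = 1.2840, d = 1/u = 0.7788
Per-period rate: rΔt = 0.04·1 = 0.04, so R = e^0.04 = 1.0408
Risk-neutral probability p = (e^0.04 − 0.7788)/(1.2840 − 0.7788) = 0.2620/0.5052 = 0.5186
Terminal stock prices: S_u = 70.62, S_d = 42.83
Terminal payoffs (K − S): max(-15.62, 0) = 0, max(12.17, 0) = 12.17
Node 0 (S = 55): V_0 = e^(−0.04)·[0.5186·0.0000 + 0.4814·12.1660] = 5.6270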